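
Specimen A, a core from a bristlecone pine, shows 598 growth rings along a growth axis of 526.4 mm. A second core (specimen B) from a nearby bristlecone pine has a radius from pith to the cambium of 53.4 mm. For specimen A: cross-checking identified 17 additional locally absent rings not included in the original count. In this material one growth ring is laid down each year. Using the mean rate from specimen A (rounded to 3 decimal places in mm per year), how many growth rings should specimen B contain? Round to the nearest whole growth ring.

62 growth rings

Specimen A: true growth ring count = 598 + 17 = 615.
A: 526.4 mm over 615 years gives 526.4 / 615 ≈ 0.856 mm/yr.
Specimen B: 53.4 mm / 0.856 mm per year = 62.38 years ≈ 62 growth rings.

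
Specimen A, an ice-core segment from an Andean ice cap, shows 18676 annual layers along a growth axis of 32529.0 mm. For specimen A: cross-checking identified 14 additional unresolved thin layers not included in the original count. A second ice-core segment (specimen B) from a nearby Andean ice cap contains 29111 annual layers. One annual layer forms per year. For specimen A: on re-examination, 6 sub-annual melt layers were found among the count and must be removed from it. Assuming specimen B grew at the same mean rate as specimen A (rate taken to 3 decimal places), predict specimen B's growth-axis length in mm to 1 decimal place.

50682.3 mm

Specimen A: adjusted count: 18676 − 6 + 14 = 18684 annual layers.
A: Mean rate = 32529.0 mm / 18684 years ≈ 1.741 mm/year.
For B, 1.741 mm/year × 29111 years = 50682.3 mm.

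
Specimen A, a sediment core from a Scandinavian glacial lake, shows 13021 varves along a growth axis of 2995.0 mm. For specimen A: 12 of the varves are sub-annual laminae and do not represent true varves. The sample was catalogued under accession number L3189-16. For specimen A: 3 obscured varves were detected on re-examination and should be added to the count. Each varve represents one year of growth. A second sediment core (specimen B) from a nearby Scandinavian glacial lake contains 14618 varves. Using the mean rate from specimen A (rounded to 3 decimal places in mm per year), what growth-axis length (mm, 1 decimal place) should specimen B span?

Specimen A: correcting the raw count gives 13021 − 12 + 3 = 13012 true varves.
A: Mean rate = 2995.0 mm / 13012 years ≈ 0.230 mm/year.
For B, 0.230 mm/year × 14618 years = 3362.1 mm.

3362.1 mm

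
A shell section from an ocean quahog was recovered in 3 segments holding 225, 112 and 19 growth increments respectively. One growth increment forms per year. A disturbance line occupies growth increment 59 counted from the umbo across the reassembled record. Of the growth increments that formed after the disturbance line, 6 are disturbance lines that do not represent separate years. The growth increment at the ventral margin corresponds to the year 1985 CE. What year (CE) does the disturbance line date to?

Total growth increments = 225 + 112 + 19 = 356.
The disturbance line sits at growth increment 59 from the umbo, so 356 − 59 = 297 growth increments formed after it.
Removing the 6 false growth increments leaves 297 − 6 = 291 true growth increments beyond the disturbance line.
Counting back 291 years from 1985 CE places the disturbance line in 1985 − 291 = 1694 CE.

1694 CE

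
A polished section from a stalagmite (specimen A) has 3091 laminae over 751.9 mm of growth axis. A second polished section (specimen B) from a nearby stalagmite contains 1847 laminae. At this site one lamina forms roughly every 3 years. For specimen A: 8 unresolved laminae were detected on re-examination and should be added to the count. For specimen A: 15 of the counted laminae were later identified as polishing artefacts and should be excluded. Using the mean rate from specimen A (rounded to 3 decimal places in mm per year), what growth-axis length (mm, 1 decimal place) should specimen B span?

Specimen A: after corrections the count is 3091 − 15 + 8 = 3084 laminae.
Specimen A: 3084 laminae at 3 years each span 3084 × 3 = 9252 years.
A: Extension rate ≈ 751.9 / 9252 = 0.081 mm per year.
Specimen B: at 3 years per lamina, 1847 × 3 = 5541 years. B's length ≈ 0.081 × 5541 = 448.8 mm.

448.8 mm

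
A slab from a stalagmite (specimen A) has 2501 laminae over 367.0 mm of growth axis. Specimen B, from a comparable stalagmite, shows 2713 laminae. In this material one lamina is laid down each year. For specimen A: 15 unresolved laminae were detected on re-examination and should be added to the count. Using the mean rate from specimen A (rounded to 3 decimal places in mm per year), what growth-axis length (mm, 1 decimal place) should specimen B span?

Specimen A: after corrections the count is 2501 + 15 = 2516 laminae.
A: Extension rate ≈ 367.0 / 2516 = 0.146 mm/year.
Length of B = 0.146 × 2713 = 396.1 mm.

396.1 mm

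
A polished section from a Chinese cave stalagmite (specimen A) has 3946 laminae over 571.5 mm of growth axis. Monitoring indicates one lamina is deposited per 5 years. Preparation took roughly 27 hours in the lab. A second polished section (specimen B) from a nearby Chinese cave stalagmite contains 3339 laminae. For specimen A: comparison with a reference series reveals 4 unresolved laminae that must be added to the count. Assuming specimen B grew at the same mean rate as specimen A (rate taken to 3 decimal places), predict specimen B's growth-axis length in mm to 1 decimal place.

484.2 mm

Specimen A: correcting the raw count gives 3946 + 4 = 3950 true laminae.
Specimen A: at 5 years per lamina, 3950 × 5 = 19750 years.
A: Mean rate = 571.5 mm / 19750 years ≈ 0.029 mm/yr.
Specimen B: at 5 years per lamina, 3339 × 5 = 16695 years. B's length ≈ 0.029 × 16695 = 484.2 mm.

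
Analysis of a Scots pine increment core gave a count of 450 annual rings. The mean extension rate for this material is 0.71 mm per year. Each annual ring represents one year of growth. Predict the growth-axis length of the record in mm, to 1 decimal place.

319.5 mm

450 years of growth are recorded.
Length ≈ 0.71 × 450 = 319.5 mm.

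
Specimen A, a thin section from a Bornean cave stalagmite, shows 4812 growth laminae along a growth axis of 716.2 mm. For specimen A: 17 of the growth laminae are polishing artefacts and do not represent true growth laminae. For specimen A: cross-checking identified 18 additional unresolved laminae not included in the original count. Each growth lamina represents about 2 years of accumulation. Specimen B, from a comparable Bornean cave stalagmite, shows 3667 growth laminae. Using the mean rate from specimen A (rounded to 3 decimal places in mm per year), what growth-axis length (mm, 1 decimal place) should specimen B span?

Specimen A: correcting the raw count gives 4812 − 17 + 18 = 4813 true growth laminae.
Specimen A: multiplying by 2 years per growth lamina: 4813 × 2 = 9626 years.
A: Extension rate ≈ 716.2 / 9626 = 0.074 mm/year.
Specimen B: at 2 years per growth lamina, 3667 × 2 = 7334 years. Length of B = 0.074 × 7334 = 542.7 mm.

542.7 mm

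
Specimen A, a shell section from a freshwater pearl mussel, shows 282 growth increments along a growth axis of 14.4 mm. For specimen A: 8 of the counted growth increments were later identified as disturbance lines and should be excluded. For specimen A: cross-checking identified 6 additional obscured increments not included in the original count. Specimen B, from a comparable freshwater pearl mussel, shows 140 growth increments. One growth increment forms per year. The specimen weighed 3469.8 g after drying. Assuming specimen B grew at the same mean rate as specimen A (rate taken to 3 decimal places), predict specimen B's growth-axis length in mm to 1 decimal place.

7.1 mm

Specimen A: correcting the raw count gives 282 − 8 + 6 = 280 true growth increments.
A: Mean rate = 14.4 mm / 280 years ≈ 0.051 mm per year.
Length of B = 0.051 × 140 = 7.1 mm.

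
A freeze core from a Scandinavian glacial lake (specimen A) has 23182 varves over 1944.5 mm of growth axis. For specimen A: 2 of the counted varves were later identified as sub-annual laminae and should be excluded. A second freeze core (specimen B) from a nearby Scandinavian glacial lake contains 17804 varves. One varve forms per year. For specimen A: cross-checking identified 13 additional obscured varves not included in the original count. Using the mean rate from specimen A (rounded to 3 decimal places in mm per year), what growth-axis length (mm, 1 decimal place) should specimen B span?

Specimen A: after corrections the count is 23182 − 2 + 13 = 23193 varves.
A: Extension rate ≈ 1944.5 / 23193 = 0.084 mm/year.
B's length ≈ 0.084 × 17804 = 1495.5 mm.

1495.5 mm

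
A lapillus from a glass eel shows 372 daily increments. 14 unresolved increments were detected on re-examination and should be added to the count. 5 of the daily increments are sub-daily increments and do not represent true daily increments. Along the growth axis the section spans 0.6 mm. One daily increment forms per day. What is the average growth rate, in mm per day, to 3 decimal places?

0.002 mm per day

After corrections the count is 372 − 5 + 14 = 381 daily increments.
0.6 mm over 381 days gives 0.6 / 381 ≈ 0.002 mm per day.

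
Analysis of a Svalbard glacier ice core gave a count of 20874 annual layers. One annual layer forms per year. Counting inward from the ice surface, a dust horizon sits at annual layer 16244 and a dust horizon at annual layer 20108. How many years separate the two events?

Separation: 20108 − 16244 = 3864 annual layers.
That is 3864 years at one annual layer per year.

3864 years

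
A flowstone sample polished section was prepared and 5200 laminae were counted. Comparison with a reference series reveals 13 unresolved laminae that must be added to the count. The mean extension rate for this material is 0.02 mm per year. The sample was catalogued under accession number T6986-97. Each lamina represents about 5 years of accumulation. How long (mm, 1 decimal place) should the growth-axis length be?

True lamina count = 5200 + 13 = 5213.
5213 laminae at 5 years each span 5213 × 5 = 26065 years.
Predicted length = 0.02 mm/year × 26065 years = 521.3 mm.

521.3 mm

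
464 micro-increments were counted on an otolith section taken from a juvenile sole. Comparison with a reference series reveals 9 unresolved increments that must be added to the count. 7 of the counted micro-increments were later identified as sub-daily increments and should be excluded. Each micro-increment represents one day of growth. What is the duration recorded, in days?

466 days

True micro-increment count = 464 − 7 + 9 = 466.
One micro-increment per day makes the duration 466 days.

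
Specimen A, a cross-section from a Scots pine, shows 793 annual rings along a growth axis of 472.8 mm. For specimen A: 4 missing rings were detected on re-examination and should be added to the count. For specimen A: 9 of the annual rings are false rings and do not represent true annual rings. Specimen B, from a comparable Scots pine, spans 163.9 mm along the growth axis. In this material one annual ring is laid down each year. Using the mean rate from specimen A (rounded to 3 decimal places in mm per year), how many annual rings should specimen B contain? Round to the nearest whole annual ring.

273 annual rings

Specimen A: correcting the raw count gives 793 − 9 + 4 = 788 true annual rings.
A: 472.8 mm over 788 years gives 472.8 / 788 ≈ 0.600 mm/year.
Specimen B: 163.9 mm / 0.600 mm per year = 273.17 years ≈ 273 annual rings.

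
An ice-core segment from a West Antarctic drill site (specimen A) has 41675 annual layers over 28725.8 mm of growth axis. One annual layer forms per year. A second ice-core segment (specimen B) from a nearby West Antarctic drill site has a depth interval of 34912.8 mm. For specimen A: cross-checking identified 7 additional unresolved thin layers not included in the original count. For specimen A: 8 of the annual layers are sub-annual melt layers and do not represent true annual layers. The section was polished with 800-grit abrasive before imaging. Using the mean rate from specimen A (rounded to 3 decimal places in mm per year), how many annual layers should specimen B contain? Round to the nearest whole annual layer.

Specimen A: adjusted count: 41675 − 8 + 7 = 41674 annual layers.
A: Extension rate ≈ 28725.8 / 41674 = 0.689 mm/yr.
For B, 34912.8 / 0.689 = 50671.70 years ≈ 50672 annual layers.

50672 annual layers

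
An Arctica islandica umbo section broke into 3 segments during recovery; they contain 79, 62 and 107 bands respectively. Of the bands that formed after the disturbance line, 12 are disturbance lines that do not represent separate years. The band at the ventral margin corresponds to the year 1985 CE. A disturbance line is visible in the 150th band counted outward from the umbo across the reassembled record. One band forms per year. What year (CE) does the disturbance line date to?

Total bands = 79 + 62 + 107 = 248.
The disturbance line sits at band 150 from the umbo, so 248 − 150 = 98 bands formed after it.
Excluding 12 false bands: 98 − 12 = 86.
1985 − 86 = 1899 CE.

1899 CE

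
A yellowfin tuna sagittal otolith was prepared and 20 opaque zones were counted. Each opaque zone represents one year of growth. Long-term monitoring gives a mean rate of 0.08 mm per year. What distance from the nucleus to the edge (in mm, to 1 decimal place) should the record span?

20 years of growth are recorded.
20 years at 0.08 mm/year gives 0.08 × 20 = 1.6 mm.

1.6 mm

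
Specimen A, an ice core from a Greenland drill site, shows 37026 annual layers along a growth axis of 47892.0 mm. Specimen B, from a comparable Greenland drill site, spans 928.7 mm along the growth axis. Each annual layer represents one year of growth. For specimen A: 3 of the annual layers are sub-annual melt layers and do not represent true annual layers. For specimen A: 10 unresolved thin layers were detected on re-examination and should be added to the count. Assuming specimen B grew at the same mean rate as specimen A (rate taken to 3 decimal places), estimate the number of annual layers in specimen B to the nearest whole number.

718 annual layers

Specimen A: after corrections the count is 37026 − 3 + 10 = 37033 annual layers.
A: Mean rate = 47892.0 mm / 37033 years ≈ 1.293 mm/yr.
B spans 928.7 / 1.293 = 718.25 years ≈ 718 annual layers.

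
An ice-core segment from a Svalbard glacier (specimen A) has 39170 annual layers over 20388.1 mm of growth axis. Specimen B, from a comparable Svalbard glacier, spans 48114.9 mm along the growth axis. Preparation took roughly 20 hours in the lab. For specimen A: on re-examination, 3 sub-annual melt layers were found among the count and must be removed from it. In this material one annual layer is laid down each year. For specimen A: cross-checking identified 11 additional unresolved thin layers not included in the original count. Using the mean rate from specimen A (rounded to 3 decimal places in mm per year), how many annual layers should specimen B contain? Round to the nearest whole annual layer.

Specimen A: true annual layer count = 39170 − 3 + 11 = 39178.
A: Extension rate ≈ 20388.1 / 39178 = 0.520 mm/year.
For B, 48114.9 / 0.520 = 92528.65 years ≈ 92529 annual layers.

92529 annual layers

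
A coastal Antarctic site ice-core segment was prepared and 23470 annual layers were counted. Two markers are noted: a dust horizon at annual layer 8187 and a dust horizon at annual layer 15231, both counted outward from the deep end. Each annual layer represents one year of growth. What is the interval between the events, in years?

7044 years

Separation: 15231 − 8187 = 7044 annual layers.
At one annual layer per year, 7044 years elapsed between them.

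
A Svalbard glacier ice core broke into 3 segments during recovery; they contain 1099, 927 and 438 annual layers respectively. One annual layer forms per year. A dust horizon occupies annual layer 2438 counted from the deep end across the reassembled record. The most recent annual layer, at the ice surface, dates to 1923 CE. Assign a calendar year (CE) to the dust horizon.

1897 CE

Total annual layers = 1099 + 927 + 438 = 2464.
2464 − 2438 = 26 annual layers lie beyond the dust horizon toward the ice surface.
Counting back 26 years from 1923 CE places the dust horizon in 1923 − 26 = 1897 CE.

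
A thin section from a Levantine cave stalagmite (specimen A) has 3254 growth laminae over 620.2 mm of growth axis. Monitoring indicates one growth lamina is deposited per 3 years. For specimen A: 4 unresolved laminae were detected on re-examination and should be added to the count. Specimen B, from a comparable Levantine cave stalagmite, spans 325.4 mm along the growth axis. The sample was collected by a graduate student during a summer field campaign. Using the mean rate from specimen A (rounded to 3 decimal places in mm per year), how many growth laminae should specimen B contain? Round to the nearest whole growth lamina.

Specimen A: correcting the raw count gives 3254 + 4 = 3258 true growth laminae.
Specimen A: 3258 growth laminae at 3 years each span 3258 × 3 = 9774 years.
A: 620.2 mm over 9774 years gives 620.2 / 9774 ≈ 0.063 mm per year.
B spans 325.4 / 0.063 = 5165.08 years; at 3 years per growth lamina that is 5165.08 / 3 ≈ 1722 growth laminae.

1722 growth laminae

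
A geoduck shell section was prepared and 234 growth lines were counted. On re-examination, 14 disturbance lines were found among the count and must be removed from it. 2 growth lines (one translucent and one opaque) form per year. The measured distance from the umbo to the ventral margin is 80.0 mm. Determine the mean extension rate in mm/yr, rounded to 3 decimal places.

Adjusted count: 234 − 14 = 220 growth lines.
With 2 growth lines per year, 220 / 2 = 110 years.
Extension rate ≈ 80.0 / 110 = 0.727 mm/yr.

0.727 mm/yr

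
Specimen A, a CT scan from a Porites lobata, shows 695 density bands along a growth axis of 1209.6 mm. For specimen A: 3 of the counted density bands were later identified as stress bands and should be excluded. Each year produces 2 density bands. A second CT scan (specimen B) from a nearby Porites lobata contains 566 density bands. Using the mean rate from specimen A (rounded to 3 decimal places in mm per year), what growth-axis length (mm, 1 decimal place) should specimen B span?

989.4 mm

Specimen A: adjusted count: 695 − 3 = 692 density bands.
Specimen A: dividing by 2 density bands per year: 692 / 2 = 346 years.
A: Extension rate ≈ 1209.6 / 346 = 3.496 mm/yr.
Specimen B: dividing by 2 density bands per year: 566 / 2 = 283 years. Length of B = 3.496 × 283 = 989.4 mm.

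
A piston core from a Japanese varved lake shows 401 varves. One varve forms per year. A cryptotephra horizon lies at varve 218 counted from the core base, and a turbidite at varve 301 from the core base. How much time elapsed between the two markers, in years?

Separation: 301 − 218 = 83 varves.
At one varve per year, 83 years elapsed between them.

83 years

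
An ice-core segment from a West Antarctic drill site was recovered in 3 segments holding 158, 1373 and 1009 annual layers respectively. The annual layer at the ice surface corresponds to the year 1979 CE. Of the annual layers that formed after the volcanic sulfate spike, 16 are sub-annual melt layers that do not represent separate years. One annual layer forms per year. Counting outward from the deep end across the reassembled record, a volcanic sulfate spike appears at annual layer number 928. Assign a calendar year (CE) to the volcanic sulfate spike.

Total annual layers = 158 + 1373 + 1009 = 2540.
Between annual layer 928 and the ice surface there are 2540 − 928 = 1612 annual layers.
Excluding 16 false annual layers: 1612 − 16 = 1596.
1979 − 1596 = 383 CE.

383 CE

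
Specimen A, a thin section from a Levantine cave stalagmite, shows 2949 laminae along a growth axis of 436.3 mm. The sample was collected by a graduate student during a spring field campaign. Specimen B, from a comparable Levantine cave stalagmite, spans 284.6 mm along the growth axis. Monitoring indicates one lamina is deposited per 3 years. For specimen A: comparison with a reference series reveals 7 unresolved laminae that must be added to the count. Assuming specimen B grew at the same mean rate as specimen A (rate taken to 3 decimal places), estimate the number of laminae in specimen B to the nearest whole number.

Specimen A: adjusted count: 2949 + 7 = 2956 laminae.
Specimen A: 2956 laminae at 3 years each span 2956 × 3 = 8868 years.
A: Mean rate = 436.3 mm / 8868 years ≈ 0.049 mm/year.
B spans 284.6 / 0.049 = 5808.16 years; at 3 years per lamina that is 5808.16 / 3 ≈ 1936 laminae.

1936 laminae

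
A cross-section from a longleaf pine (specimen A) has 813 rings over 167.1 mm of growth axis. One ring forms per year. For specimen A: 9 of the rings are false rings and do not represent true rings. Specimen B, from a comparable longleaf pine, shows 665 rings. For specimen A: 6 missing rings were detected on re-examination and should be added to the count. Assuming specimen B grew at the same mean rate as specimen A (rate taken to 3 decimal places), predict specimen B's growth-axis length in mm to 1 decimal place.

Specimen A: after corrections the count is 813 − 9 + 6 = 810 rings.
A: Extension rate ≈ 167.1 / 810 = 0.206 mm/year.
Length of B = 0.206 × 665 = 137.0 mm.

137.0 mm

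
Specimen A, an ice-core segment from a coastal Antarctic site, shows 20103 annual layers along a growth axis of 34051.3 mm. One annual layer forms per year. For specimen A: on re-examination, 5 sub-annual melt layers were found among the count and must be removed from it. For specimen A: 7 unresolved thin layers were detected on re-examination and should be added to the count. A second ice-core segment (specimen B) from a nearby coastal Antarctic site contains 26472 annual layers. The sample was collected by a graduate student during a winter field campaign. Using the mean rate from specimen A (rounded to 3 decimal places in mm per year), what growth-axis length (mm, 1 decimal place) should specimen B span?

44843.6 mm

Specimen A: after corrections the count is 20103 − 5 + 7 = 20105 annual layers.
A: Mean rate = 34051.3 mm / 20105 years ≈ 1.694 mm/yr.
B's length ≈ 1.694 × 26472 = 44843.6 mm.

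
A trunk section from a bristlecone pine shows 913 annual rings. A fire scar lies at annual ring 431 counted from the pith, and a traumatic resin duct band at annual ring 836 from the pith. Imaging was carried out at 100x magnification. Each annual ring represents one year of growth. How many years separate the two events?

The two markers are separated by 836 − 431 = 405 annual rings.
That is 405 years at one annual ring per year.

405 years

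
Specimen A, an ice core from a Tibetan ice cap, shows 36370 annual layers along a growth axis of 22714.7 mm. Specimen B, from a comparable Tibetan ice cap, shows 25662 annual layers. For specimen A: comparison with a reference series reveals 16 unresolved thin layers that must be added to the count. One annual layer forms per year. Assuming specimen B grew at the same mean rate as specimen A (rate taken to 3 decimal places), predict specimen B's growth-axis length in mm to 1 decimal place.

16013.1 mm

Specimen A: adjusted count: 36370 + 16 = 36386 annual layers.
A: 22714.7 mm over 36386 years gives 22714.7 / 36386 ≈ 0.624 mm per year.
Length of B = 0.624 × 25662 = 16013.1 mm.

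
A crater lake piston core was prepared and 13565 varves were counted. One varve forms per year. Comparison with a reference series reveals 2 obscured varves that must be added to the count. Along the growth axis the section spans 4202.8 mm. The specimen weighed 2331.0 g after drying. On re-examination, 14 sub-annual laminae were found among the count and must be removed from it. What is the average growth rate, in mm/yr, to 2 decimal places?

After corrections the count is 13565 − 14 + 2 = 13553 varves.
Mean rate = 4202.8 mm / 13553 years ≈ 0.31 mm/yr.

0.31 mm/yr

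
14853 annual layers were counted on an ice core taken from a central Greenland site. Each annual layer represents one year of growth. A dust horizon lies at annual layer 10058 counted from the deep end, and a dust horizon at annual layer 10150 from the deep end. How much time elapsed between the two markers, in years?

10150 − 10058 = 92 annual layers lie between the two events.
At one annual layer per year, 92 years elapsed between them.

92 years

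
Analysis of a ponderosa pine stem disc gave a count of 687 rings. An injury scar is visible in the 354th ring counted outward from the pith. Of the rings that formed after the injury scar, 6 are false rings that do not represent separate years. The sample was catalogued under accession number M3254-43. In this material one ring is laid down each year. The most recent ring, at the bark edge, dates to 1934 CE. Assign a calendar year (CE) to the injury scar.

Between ring 354 and the bark edge there are 687 − 354 = 333 rings.
333 − 6 false = 327 true rings after the injury scar.
The ring at the bark edge is 1934 CE, so the injury scar dates to 1934 − 327 = 1607 CE.

1607 CE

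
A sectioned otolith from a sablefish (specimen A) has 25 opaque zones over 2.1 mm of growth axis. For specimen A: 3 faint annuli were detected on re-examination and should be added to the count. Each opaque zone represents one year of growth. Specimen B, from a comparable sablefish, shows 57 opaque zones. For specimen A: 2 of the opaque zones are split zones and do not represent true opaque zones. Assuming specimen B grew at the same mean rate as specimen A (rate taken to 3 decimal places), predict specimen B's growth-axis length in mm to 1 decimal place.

4.6 mm

Specimen A: adjusted count: 25 − 2 + 3 = 26 opaque zones.
A: Extension rate ≈ 2.1 / 26 = 0.081 mm per year.
B's length ≈ 0.081 × 57 = 4.6 mm.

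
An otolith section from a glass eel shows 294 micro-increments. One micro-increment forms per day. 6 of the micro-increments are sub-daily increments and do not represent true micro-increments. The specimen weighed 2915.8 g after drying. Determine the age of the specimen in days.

Correcting the raw count gives 294 − 6 = 288 true micro-increments.
One micro-increment per day makes the duration 288 days.

288 d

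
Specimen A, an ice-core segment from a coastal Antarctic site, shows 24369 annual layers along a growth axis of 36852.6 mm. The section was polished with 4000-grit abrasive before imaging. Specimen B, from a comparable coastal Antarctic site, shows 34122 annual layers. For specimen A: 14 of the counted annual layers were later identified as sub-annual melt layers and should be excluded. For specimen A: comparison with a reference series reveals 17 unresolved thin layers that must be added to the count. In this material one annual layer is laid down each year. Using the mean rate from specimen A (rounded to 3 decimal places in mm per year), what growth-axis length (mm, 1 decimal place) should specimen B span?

51592.5 mm

Specimen A: correcting the raw count gives 24369 − 14 + 17 = 24372 true annual layers.
A: 36852.6 mm over 24372 years gives 36852.6 / 24372 ≈ 1.512 mm per year.
B's length ≈ 1.512 × 34122 = 51592.5 mm.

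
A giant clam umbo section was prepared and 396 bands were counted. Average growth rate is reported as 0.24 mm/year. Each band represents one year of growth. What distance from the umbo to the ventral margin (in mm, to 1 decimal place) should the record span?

396 years of growth are recorded.
396 years at 0.24 mm/year gives 0.24 × 396 = 95.0 mm.

95.0 mm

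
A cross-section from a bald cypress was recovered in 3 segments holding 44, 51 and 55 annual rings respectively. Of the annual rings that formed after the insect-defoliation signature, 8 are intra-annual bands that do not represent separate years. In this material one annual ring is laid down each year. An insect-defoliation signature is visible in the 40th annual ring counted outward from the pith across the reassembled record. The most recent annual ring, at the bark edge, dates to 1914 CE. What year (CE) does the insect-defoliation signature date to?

Total annual rings = 44 + 51 + 55 = 150.
The insect-defoliation signature sits at annual ring 40 from the pith, so 150 − 40 = 110 annual rings formed after it.
110 − 8 false = 102 true annual rings after the insect-defoliation signature.
The annual ring at the bark edge is 1914 CE, so the insect-defoliation signature dates to 1914 − 102 = 1812 CE.

1812 CE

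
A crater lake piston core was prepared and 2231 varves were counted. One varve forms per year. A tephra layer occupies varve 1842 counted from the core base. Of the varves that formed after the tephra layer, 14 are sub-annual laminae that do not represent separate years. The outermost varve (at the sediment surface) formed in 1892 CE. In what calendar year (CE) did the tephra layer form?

1517 CE

Between varve 1842 and the sediment surface there are 2231 − 1842 = 389 varves.
Removing the 14 false varves leaves 389 − 14 = 375 true varves beyond the tephra layer.
The varve at the sediment surface is 1892 CE, so the tephra layer dates to 1892 − 375 = 1517 CE.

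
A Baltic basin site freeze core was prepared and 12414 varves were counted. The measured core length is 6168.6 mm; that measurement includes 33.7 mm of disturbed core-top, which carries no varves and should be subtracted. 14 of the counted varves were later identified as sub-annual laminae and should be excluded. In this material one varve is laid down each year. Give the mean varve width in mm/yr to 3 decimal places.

After corrections the count is 12414 − 14 = 12400 varves.
Net length = 6168.6 − 33.7 = 6134.9 mm.
6134.9 mm over 12400 years gives 6134.9 / 12400 ≈ 0.495 mm/yr.

0.495 mm/yr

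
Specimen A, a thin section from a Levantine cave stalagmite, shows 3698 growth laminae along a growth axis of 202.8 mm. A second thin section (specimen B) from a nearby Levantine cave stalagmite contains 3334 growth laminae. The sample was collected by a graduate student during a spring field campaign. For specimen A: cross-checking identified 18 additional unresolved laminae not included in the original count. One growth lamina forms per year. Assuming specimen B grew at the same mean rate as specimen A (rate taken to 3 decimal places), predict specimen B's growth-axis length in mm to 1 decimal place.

Specimen A: correcting the raw count gives 3698 + 18 = 3716 true growth laminae.
A: Mean rate = 202.8 mm / 3716 years ≈ 0.055 mm per year.
B's length ≈ 0.055 × 3334 = 183.4 mm.

183.4 mm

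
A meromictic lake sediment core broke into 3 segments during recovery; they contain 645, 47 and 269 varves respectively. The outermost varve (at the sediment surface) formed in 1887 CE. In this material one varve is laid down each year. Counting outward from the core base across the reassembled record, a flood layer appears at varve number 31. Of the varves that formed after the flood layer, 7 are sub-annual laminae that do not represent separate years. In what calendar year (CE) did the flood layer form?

Total varves = 645 + 47 + 269 = 961.
Between varve 31 and the sediment surface there are 961 − 31 = 930 varves.
Removing the 7 false varves leaves 930 − 7 = 923 true varves beyond the flood layer.
1887 − 923 = 964 CE.

964 CE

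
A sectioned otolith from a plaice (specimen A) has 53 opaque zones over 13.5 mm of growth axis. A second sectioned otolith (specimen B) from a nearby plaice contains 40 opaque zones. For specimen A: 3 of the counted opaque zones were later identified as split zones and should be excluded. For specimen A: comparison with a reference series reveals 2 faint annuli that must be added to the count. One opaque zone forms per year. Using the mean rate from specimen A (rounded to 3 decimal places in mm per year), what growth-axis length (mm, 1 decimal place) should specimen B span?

Specimen A: correcting the raw count gives 53 − 3 + 2 = 52 true opaque zones.
A: 13.5 mm over 52 years gives 13.5 / 52 ≈ 0.260 mm/yr.
B's length ≈ 0.260 × 40 = 10.4 mm.

10.4 mm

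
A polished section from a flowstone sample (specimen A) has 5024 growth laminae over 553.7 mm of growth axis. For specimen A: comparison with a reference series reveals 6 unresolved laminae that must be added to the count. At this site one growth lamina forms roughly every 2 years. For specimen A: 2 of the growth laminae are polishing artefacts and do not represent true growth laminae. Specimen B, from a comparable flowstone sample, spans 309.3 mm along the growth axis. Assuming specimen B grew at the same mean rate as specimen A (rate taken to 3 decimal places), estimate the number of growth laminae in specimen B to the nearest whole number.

2812 growth laminae

Specimen A: adjusted count: 5024 − 2 + 6 = 5028 growth laminae.
Specimen A: at 2 years per growth lamina, 5028 × 2 = 10056 years.
A: Mean rate = 553.7 mm / 10056 years ≈ 0.055 mm/year.
B spans 309.3 / 0.055 = 5623.64 years; at 2 years per growth lamina that is 5623.64 / 2 ≈ 2812 growth laminae.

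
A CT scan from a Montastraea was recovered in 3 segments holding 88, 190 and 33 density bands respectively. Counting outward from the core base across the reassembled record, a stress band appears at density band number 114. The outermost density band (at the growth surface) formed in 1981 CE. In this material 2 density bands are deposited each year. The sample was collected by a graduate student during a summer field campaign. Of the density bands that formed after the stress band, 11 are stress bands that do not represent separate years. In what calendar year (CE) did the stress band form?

Total density bands = 88 + 190 + 33 = 311.
The stress band sits at density band 114 from the core base, so 311 − 114 = 197 density bands formed after it.
Excluding 11 false density bands: 197 − 11 = 186.
With 2 density bands per year, 186 / 2 = 93 years.
The density band at the growth surface is 1981 CE, so the stress band dates to 1981 − 93 = 1888 CE.

1888 CE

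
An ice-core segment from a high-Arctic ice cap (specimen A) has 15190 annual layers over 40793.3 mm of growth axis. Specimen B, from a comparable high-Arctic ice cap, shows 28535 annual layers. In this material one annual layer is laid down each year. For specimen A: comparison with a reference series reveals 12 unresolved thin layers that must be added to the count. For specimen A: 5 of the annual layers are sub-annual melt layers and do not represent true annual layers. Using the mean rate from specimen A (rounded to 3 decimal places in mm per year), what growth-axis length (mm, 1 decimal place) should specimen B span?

Specimen A: correcting the raw count gives 15190 − 5 + 12 = 15197 true annual layers.
A: Extension rate ≈ 40793.3 / 15197 = 2.684 mm/year.
Length of B = 2.684 × 28535 = 76587.9 mm.

76587.9 mm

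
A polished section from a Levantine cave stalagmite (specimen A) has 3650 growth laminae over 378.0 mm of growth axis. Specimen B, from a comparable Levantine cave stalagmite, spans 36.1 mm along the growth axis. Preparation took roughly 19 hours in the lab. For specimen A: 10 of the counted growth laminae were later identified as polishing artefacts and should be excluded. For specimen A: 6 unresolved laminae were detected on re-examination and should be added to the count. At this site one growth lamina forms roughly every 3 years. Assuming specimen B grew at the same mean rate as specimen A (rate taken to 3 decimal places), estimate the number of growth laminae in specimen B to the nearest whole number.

344 growth laminae

Specimen A: correcting the raw count gives 3650 − 10 + 6 = 3646 true growth laminae.
Specimen A: multiplying by 3 years per growth lamina: 3646 × 3 = 10938 years.
A: Extension rate ≈ 378.0 / 10938 = 0.035 mm/yr.
Specimen B: 36.1 mm / 0.035 mm per year = 1031.43 years; at 3 years per growth lamina that is 1031.43 / 3 ≈ 344 growth laminae.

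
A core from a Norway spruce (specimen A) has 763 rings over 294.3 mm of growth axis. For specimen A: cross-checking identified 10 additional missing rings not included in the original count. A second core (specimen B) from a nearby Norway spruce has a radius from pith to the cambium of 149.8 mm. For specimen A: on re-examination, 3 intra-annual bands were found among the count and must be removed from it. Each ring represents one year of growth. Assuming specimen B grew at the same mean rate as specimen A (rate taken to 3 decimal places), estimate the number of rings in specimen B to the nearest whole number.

Specimen A: after corrections the count is 763 − 3 + 10 = 770 rings.
A: 294.3 mm over 770 years gives 294.3 / 770 ≈ 0.382 mm/yr.
For B, 149.8 / 0.382 = 392.15 years ≈ 392 rings.

392 rings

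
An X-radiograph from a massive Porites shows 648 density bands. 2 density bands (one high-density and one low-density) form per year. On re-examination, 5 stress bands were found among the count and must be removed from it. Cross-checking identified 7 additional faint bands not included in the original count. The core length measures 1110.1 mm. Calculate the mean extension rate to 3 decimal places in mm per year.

Correcting the raw count gives 648 − 5 + 7 = 650 true density bands.
650 density bands at 2 per year is 650 / 2 = 325 years.
Extension rate ≈ 1110.1 / 325 = 3.416 mm per year.

3.416 mm per year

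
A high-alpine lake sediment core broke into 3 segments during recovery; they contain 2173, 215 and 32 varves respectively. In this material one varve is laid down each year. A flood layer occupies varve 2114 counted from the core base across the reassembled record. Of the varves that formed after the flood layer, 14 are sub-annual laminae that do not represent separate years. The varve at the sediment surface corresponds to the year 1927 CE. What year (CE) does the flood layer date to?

Total varves = 2173 + 215 + 32 = 2420.
Between varve 2114 and the sediment surface there are 2420 − 2114 = 306 varves.
Excluding 14 false varves: 306 − 14 = 292.
1927 − 292 = 1635 CE.

1635 CE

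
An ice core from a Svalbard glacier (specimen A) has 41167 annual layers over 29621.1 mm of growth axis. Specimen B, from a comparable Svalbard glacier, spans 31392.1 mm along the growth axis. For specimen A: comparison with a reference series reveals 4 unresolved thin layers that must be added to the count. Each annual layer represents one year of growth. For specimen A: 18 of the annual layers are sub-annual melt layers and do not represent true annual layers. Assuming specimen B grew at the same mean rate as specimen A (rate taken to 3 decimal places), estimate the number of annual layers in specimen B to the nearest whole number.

43600 annual layers

Specimen A: correcting the raw count gives 41167 − 18 + 4 = 41153 true annual layers.
A: Extension rate ≈ 29621.1 / 41153 = 0.720 mm/yr.
B spans 31392.1 / 0.720 = 43600.14 years ≈ 43600 annual layers.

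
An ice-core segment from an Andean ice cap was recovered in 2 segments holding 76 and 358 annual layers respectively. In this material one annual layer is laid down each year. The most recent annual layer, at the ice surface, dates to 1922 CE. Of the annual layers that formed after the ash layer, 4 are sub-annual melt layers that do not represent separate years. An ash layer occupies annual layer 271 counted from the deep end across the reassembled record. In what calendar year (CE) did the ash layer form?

1763 CE

Total annual layers = 76 + 358 = 434.
The ash layer sits at annual layer 271 from the deep end, so 434 − 271 = 163 annual layers formed after it.
163 − 4 false = 159 true annual layers after the ash layer.
1922 − 159 = 1763 CE.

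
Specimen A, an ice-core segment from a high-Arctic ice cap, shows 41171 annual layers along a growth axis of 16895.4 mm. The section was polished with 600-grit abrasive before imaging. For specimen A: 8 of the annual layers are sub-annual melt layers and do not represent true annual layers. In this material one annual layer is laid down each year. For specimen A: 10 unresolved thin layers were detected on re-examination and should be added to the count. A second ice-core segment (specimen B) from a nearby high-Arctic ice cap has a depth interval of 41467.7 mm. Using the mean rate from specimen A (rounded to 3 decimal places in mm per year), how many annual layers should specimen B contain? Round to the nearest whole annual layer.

101141 annual layers

Specimen A: true annual layer count = 41171 − 8 + 10 = 41173.
A: Mean rate = 16895.4 mm / 41173 years ≈ 0.410 mm/yr.
For B, 41467.7 / 0.410 = 101140.73 years ≈ 101141 annual layers.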